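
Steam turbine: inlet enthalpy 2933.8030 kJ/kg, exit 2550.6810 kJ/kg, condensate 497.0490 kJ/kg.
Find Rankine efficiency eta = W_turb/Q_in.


W = 383.1220 kJ/kg
Q_in = 2436.7540 kJ/kg
eta = 0.1572 = 15.7226%

eta = 15.7226%


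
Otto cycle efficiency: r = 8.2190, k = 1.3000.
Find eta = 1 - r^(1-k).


r^(k-1) = 1.8812
eta = 1 - 1/1.8812 = 0.4684 = 46.8438%

46.8438%


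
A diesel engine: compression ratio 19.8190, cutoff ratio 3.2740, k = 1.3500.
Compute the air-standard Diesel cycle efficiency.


r^(k-1) = 2.8443
rc^k = 4.9586
eta = 0.5466 = 54.6648%

54.6648%


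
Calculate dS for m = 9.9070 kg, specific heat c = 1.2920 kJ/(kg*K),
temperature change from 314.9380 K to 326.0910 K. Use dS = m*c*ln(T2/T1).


T2/T1 = 1.0354
ln(T2/T1) = 0.0348
dS = 9.9070 * 1.2920 * 0.0348 = 0.4454 kJ/K

0.4454 kJ/K


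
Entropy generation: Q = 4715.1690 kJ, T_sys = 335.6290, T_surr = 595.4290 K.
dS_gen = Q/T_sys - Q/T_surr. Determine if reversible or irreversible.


dS_sys = 4715.1690/335.6290 = 14.0488 kJ/K
dS_surr = -4715.1690/595.4290 = -7.9189 kJ/K
dS_gen = 14.0488 - 7.9189 = 6.1298 kJ/K (irreversible)

dS_gen = 6.1298 kJ/K, irreversible


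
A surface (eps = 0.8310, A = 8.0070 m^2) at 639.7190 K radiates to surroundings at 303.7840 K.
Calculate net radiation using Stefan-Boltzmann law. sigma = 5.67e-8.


T^4 = 1.6748e+11
Tsurr^4 = 8.5165e+09
Q = 0.8310 * 5.67e-8 * 8.0070 * 1.5896e+11 = 59971.5314 W

59971.5314 W


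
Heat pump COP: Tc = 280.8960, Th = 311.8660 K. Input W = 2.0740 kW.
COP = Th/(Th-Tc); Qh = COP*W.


COP = 311.8660 / 30.9700 = 10.0699
Qh = 10.0699 * 2.0740 = 20.8851 kW

COP = 10.0699, Qh = 20.8851 kW


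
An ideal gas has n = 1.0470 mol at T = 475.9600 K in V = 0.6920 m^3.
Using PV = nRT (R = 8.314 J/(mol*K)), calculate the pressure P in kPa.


P = nRT/V = 1.0470 * 8.314 * 475.9600 / 0.6920
= 4143.1166 / 0.6920 = 5987.1627 Pa = 5.9872 kPa

5.9872 kPa


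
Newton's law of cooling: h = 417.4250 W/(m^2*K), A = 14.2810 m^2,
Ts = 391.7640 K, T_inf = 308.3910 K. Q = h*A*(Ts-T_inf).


dT = 83.3730 K
Q = 417.4250 * 14.2810 * 83.3730 = 497006.9982 W

497006.9982 W


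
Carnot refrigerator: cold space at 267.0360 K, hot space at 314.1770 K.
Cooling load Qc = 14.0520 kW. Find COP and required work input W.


COP = 267.0360 / 47.1410 = 5.6646
W = 14.0520 / 5.6646 = 2.4807 kW

COP = 5.6646, W = 2.4807 kW


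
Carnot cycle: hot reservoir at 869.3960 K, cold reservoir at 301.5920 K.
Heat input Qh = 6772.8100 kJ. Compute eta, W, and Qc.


eta = 1 - 301.5920/869.3960 = 0.6531
W = 0.6531 * 6772.8100 = 4423.3337 kJ
Qc = 6772.8100 - 4423.3337 = 2349.4763 kJ

eta = 65.3102%, W = 4423.3337 kJ, Qc = 2349.4763 kJ


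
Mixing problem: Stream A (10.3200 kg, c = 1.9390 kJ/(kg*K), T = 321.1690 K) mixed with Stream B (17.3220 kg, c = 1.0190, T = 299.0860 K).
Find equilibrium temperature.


num = 11705.9481
den = 37.6616
Tf = 310.8192 K

310.8192 K


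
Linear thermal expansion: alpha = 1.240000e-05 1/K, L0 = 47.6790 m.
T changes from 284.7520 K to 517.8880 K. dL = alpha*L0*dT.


dT = 233.1360 K
dL = 1.240000e-05 * 47.6790 * 233.1360 = 0.137835 m
L_final = 47.816835 m

dL = 0.137835 m


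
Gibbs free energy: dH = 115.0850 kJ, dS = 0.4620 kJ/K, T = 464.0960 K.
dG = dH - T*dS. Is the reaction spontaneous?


T*dS = 464.0960 * 0.4620 = 214.4124 kJ
dG = 115.0850 - 214.4124 = -99.3274 kJ (spontaneous)

dG = -99.3274 kJ, spontaneous


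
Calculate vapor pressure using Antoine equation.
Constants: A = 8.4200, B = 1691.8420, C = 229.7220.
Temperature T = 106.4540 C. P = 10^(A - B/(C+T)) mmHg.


C+T = 336.1760
B/(C+T) = 5.0326
log10(P) = 8.4200 - 5.0326 = 3.3874
P = 10^3.3874 = 2440.0127 mmHg

2440.0127 mmHg


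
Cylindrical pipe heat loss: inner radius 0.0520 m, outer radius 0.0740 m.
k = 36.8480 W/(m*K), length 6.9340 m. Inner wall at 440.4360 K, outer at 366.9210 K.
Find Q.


dT = 73.5150 K
ln(ro/ri) = 0.3528
Q = 2*pi*36.8480*6.9340*73.5150 / 0.3528 = 334501.9857 W

334501.9857 W


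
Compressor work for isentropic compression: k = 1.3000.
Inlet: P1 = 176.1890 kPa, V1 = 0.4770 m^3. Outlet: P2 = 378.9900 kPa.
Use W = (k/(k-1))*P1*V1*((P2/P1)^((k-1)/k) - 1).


(k-1)/k = 0.2308
(P2/P1)^exp = 1.1933
W = 4.3333 * 176.1890 * 0.4770 * (1.1933 - 1) = 70.4120 kJ

70.4120 kJ


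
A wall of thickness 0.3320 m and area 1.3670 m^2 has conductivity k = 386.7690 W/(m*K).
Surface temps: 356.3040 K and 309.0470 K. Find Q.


dT = 47.2570 K
Q = 386.7690 * 1.3670 * 47.2570 / 0.3320 = 75257.2313 W

75257.2313 W


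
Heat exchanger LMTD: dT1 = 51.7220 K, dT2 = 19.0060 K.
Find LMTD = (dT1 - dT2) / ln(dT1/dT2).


dT1/dT2 = 2.7214
ln(dT1/dT2) = 1.0011
LMTD = 32.7160 / 1.0011 = 32.6791 K

32.6791 K


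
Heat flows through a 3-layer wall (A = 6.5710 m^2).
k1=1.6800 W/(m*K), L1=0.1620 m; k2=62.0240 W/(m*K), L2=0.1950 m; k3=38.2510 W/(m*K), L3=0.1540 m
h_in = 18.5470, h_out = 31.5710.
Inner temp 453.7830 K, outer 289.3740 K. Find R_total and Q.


R_conv_in = 1/(18.5470*6.5710) = 0.0082
R_1 = 0.1620/(1.6800*6.5710) = 0.0147
R_2 = 0.1950/(62.0240*6.5710) = 0.0005
R_3 = 0.1540/(38.2510*6.5710) = 0.0006
R_conv_out = 1/(31.5710*6.5710) = 0.0048
R_total = 0.0288 K/W
Q = 164.4090 / 0.0288 = 5710.2913 W

R_total = 0.0288 K/W, Q = 5710.2913 W


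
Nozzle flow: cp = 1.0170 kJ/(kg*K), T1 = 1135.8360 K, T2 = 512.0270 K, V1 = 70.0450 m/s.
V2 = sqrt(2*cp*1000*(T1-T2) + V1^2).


dT = 623.8090 K
2*cp*1000*dT = 1268827.5060
V1^2 = 4906.3020
V2 = sqrt(1273733.8080) = 1128.5982 m/s

1128.5982 m/s


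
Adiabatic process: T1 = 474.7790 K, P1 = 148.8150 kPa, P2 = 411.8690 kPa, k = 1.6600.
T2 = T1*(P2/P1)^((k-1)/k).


(k-1)/k = 0.3976
(P2/P1)^exp = 1.4989
T2 = 474.7790 * 1.4989 = 711.6577 K

711.6577 K


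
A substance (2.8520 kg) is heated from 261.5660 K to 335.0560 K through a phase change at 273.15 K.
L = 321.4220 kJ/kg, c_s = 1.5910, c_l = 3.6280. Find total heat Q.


Q1 (sensible, solid) = 2.8520 * 1.5910 * 11.5840 = 52.5628 kJ
Q2 (latent) = 2.8520 * 321.4220 = 916.6955 kJ
Q3 (sensible, liquid) = 2.8520 * 3.6280 * 61.9060 = 640.5448 kJ
Q_total = 1609.8032 kJ

1609.8032 kJ


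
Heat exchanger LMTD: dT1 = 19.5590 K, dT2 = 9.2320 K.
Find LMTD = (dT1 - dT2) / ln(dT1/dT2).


dT1/dT2 = 2.1186
ln(dT1/dT2) = 0.7508
LMTD = 10.3270 / 0.7508 = 13.7554 K

13.7554 K


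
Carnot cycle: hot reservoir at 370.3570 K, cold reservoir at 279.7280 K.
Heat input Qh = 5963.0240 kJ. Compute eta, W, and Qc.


eta = 1 - 279.7280/370.3570 = 0.2447
W = 0.2447 * 5963.0240 = 1459.1945 kJ
Qc = 5963.0240 - 1459.1945 = 4503.8295 kJ

eta = 24.4707%, W = 1459.1945 kJ, Qc = 4503.8295 kJ


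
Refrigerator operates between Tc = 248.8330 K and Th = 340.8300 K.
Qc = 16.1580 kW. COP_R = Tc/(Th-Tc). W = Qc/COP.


COP = 248.8330 / 91.9970 = 2.7048
W = 16.1580 / 2.7048 = 5.9738 kW

COP = 2.7048, W = 5.9738 kW


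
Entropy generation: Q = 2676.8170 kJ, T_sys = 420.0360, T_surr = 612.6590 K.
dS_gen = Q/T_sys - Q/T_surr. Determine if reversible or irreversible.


dS_sys = 2676.8170/420.0360 = 6.3728 kJ/K
dS_surr = -2676.8170/612.6590 = -4.3692 kJ/K
dS_gen = 6.3728 - 4.3692 = 2.0036 kJ/K (irreversible)

dS_gen = 2.0036 kJ/K, irreversible


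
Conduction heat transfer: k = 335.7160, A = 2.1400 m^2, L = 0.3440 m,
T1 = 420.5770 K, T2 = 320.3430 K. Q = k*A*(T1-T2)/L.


dT = 100.2340 K
Q = 335.7160 * 2.1400 * 100.2340 / 0.3440 = 209335.2824 W

209335.2824 W


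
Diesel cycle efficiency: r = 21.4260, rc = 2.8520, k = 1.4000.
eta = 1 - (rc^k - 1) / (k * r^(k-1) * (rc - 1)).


r^(k-1) = 3.4070
rc^k = 4.3372
eta = 0.6222 = 62.2222%

62.2222%


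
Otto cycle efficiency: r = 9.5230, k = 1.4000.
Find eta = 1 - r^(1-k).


r^(k-1) = 2.4633
eta = 1 - 1/2.4633 = 0.5940 = 59.4033%

59.4033%


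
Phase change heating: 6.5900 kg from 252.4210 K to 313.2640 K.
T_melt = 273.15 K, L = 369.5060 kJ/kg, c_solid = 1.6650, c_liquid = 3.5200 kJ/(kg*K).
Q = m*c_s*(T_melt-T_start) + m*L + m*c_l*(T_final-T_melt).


Q1 (sensible, solid) = 6.5900 * 1.6650 * 20.7290 = 227.4458 kJ
Q2 (latent) = 6.5900 * 369.5060 = 2435.0445 kJ
Q3 (sensible, liquid) = 6.5900 * 3.5200 * 40.1140 = 930.5164 kJ
Q_total = 3593.0068 kJ

3593.0068 kJ


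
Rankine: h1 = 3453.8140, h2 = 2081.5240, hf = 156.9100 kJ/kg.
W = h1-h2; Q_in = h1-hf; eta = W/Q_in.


W = 1372.2900 kJ/kg
Q_in = 3296.9040 kJ/kg
eta = 0.4162 = 41.6236%

eta = 41.6236%


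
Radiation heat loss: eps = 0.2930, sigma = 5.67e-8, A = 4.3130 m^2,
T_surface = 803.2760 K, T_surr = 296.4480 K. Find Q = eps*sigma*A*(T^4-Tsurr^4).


T^4 = 4.1635e+11
Tsurr^4 = 7.7231e+09
Q = 0.2930 * 5.67e-8 * 4.3130 * 4.0863e+11 = 29279.0952 W

29279.0952 W


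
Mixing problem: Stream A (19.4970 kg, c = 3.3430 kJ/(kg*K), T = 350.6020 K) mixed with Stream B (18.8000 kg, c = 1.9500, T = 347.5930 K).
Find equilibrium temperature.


num = 35594.4617
den = 101.8385
Tf = 349.5188 K

349.5188 K


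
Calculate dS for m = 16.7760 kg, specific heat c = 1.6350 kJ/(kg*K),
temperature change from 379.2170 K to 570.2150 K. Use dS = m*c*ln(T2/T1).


T2/T1 = 1.5037
ln(T2/T1) = 0.4079
dS = 16.7760 * 1.6350 * 0.4079 = 11.1883 kJ/K

11.1883 kJ/K


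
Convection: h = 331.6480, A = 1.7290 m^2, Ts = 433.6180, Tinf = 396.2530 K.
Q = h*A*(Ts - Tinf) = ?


dT = 37.3650 K
Q = 331.6480 * 1.7290 * 37.3650 = 21425.8156 W

21425.8156 W


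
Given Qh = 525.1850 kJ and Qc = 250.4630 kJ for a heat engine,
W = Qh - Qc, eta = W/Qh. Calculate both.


W = 525.1850 - 250.4630 = 274.7220 kJ
eta = 274.7220 / 525.1850 = 0.5231 = 52.3096%

W = 274.7220 kJ, eta = 52.3096%


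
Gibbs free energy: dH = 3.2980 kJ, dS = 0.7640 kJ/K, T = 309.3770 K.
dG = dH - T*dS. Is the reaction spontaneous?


T*dS = 309.3770 * 0.7640 = 236.3640 kJ
dG = 3.2980 - 236.3640 = -233.0660 kJ (spontaneous)

dG = -233.0660 kJ, spontaneous


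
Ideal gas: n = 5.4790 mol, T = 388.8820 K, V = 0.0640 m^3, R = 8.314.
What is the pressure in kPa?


P = nRT/V = 5.4790 * 8.314 * 388.8820 / 0.0640
= 17714.5108 / 0.0640 = 276789.2305 Pa = 276.7892 kPa

276.7892 kPa


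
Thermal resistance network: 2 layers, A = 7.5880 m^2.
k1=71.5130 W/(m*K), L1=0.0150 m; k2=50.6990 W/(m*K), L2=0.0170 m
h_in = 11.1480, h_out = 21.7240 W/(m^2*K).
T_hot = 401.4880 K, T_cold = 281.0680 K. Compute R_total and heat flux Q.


R_conv_in = 1/(11.1480*7.5880) = 0.0118
R_1 = 0.0150/(71.5130*7.5880) = 2.7643e-05
R_2 = 0.0170/(50.6990*7.5880) = 4.4190e-05
R_conv_out = 1/(21.7240*7.5880) = 0.0061
R_total = 0.0180 K/W
Q = 120.4200 / 0.0180 = 6704.9583 W

R_total = 0.0180 K/W, Q = 6704.9583 W


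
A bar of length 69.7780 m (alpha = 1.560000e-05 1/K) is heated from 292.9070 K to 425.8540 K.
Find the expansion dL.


dT = 132.9470 K
dL = 1.560000e-05 * 69.7780 * 132.9470 = 0.144718 m
L_final = 69.922718 m

dL = 0.144718 m


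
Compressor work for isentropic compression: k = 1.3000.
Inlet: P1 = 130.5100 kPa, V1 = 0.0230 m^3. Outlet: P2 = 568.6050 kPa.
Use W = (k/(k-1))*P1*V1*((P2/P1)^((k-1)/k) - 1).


(k-1)/k = 0.2308
(P2/P1)^exp = 1.4044
W = 4.3333 * 130.5100 * 0.0230 * (1.4044 - 1) = 5.2606 kJ

5.2606 kJ


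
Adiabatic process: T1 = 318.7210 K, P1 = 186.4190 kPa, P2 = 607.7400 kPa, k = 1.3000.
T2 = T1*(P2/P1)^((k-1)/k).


(k-1)/k = 0.2308
(P2/P1)^exp = 1.3135
T2 = 318.7210 * 1.3135 = 418.6469 K

418.6469 K


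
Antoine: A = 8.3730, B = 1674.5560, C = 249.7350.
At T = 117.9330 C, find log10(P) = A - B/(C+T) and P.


C+T = 367.6680
B/(C+T) = 4.5545
log10(P) = 8.3730 - 4.5545 = 3.8185
P = 10^3.8185 = 6583.6556 mmHg

6583.6556 mmHg


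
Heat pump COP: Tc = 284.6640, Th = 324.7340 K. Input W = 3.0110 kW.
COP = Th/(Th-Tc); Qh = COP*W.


COP = 324.7340 / 40.0700 = 8.1042
Qh = 8.1042 * 3.0110 = 24.4016 kW

COP = 8.1042, Qh = 24.4016 kW


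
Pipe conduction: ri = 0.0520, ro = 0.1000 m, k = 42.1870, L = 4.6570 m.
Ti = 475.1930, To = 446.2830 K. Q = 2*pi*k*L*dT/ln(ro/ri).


dT = 28.9100 K
ln(ro/ri) = 0.6539
Q = 2*pi*42.1870*4.6570*28.9100 / 0.6539 = 54573.7661 W

54573.7661 W


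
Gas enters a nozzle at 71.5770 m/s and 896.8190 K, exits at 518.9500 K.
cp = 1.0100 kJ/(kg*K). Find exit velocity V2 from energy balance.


dT = 377.8690 K
2*cp*1000*dT = 763295.3800
V1^2 = 5123.2669
V2 = sqrt(768418.6469) = 876.5949 m/s

876.5949 m/s


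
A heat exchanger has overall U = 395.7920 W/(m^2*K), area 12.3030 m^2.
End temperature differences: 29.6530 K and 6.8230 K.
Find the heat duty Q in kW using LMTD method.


LMTD = 15.5384 K
Q = 395.7920 * 12.3030 * 15.5384 = 75663.0941 W = 75.6631 kW

75.6631 kW


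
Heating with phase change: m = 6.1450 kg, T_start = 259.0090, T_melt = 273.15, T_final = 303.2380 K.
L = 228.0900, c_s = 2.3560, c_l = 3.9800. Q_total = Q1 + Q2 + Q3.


Q1 (sensible, solid) = 6.1450 * 2.3560 * 14.1410 = 204.7280 kJ
Q2 (latent) = 6.1450 * 228.0900 = 1401.6130 kJ
Q3 (sensible, liquid) = 6.1450 * 3.9800 * 30.0880 = 735.8652 kJ
Q_total = 2342.2063 kJ

2342.2063 kJ


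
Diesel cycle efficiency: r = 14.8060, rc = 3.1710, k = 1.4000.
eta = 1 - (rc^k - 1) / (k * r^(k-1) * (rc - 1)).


r^(k-1) = 2.9388
rc^k = 5.0312
eta = 0.5487 = 54.8690%

54.8690%


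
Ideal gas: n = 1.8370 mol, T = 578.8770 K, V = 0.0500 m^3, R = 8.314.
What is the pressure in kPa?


P = nRT/V = 1.8370 * 8.314 * 578.8770 / 0.0500
= 8841.0831 / 0.0500 = 176821.6613 Pa = 176.8217 kPa

176.8217 kPa


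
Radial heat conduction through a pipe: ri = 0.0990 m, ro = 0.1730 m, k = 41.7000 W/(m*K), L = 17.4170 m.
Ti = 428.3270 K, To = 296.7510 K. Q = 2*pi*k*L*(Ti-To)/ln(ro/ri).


dT = 131.5760 K
ln(ro/ri) = 0.5582
Q = 2*pi*41.7000*17.4170*131.5760 / 0.5582 = 1075717.1848 W

1075717.1848 W


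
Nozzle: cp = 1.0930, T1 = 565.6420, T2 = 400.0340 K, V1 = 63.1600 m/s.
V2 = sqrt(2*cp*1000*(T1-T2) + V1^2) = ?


dT = 165.6080 K
2*cp*1000*dT = 362019.0880
V1^2 = 3989.1856
V2 = sqrt(366008.2736) = 604.9862 m/s

604.9862 m/s


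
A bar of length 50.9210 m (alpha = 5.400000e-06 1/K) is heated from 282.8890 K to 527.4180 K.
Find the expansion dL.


dT = 244.5290 K
dL = 5.400000e-06 * 50.9210 * 244.5290 = 0.067239 m
L_final = 50.988239 m

dL = 0.067239 m


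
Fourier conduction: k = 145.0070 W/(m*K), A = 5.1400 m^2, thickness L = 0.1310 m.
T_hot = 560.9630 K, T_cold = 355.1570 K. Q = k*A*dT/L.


dT = 205.8060 K
Q = 145.0070 * 5.1400 * 205.8060 / 0.1310 = 1170951.2725 W

1170951.2725 W


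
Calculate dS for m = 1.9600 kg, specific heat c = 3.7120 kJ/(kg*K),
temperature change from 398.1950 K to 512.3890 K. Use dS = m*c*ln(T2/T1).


T2/T1 = 1.2868
ln(T2/T1) = 0.2521
dS = 1.9600 * 3.7120 * 0.2521 = 1.8345 kJ/K

1.8345 kJ/K


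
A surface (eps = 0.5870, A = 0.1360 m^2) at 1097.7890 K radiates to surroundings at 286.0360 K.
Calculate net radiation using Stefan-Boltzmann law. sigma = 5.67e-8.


T^4 = 1.4524e+12
Tsurr^4 = 6.6940e+09
Q = 0.5870 * 5.67e-8 * 0.1360 * 1.4457e+12 = 6543.7888 W

6543.7888 W


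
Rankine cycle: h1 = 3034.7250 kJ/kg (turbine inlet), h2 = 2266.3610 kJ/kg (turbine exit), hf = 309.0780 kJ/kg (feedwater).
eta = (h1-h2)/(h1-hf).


W = 768.3640 kJ/kg
Q_in = 2725.6470 kJ/kg
eta = 0.2819 = 28.1902%

eta = 28.1902%


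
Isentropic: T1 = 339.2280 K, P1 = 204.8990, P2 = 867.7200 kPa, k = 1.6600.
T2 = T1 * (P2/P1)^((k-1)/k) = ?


(k-1)/k = 0.3976
(P2/P1)^exp = 1.7751
T2 = 339.2280 * 1.7751 = 602.1673 K

602.1673 K


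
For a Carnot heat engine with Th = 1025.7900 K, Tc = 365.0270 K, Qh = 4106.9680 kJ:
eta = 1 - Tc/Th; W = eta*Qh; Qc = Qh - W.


eta = 1 - 365.0270/1025.7900 = 0.6442
W = 0.6442 * 4106.9680 = 2645.5049 kJ
Qc = 4106.9680 - 2645.5049 = 1461.4631 kJ

eta = 64.4150%, W = 2645.5049 kJ, Qc = 1461.4631 kJ


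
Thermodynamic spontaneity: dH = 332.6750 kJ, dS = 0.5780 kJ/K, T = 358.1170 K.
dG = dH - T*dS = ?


T*dS = 358.1170 * 0.5780 = 206.9916 kJ
dG = 332.6750 - 206.9916 = 125.6834 kJ (non-spontaneous)

dG = 125.6834 kJ, non-spontaneous


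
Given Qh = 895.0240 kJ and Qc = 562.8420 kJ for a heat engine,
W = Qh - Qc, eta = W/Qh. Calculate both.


W = 895.0240 - 562.8420 = 332.1820 kJ
eta = 332.1820 / 895.0240 = 0.3711 = 37.1143%

W = 332.1820 kJ, eta = 37.1143%


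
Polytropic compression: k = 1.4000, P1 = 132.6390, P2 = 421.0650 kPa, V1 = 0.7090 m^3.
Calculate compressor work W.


(k-1)/k = 0.2857
(P2/P1)^exp = 1.3910
W = 3.5000 * 132.6390 * 0.7090 * (1.3910 - 1) = 128.7051 kJ

128.7051 kJ


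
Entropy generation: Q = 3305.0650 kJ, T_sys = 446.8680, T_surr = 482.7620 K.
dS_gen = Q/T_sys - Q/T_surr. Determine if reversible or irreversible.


dS_sys = 3305.0650/446.8680 = 7.3961 kJ/K
dS_surr = -3305.0650/482.7620 = -6.8462 kJ/K
dS_gen = 7.3961 - 6.8462 = 0.5499 kJ/K (irreversible)

dS_gen = 0.5499 kJ/K, irreversible


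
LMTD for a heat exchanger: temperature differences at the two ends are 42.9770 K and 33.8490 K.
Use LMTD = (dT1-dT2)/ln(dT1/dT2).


dT1/dT2 = 1.2697
ln(dT1/dT2) = 0.2388
LMTD = 9.1280 / 0.2388 = 38.2316 K

38.2316 K


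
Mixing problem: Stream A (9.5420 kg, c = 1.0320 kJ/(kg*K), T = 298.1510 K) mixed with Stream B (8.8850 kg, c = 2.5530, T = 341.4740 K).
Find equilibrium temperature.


num = 10681.7885
den = 32.5307
Tf = 328.3597 K

328.3597 K


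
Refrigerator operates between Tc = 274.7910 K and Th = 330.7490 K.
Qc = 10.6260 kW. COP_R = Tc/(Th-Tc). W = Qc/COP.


COP = 274.7910 / 55.9580 = 4.9107
W = 10.6260 / 4.9107 = 2.1639 kW

COP = 4.9107, W = 2.1639 kW


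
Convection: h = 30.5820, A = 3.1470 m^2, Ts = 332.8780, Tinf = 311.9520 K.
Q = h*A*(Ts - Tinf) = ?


dT = 20.9260 K
Q = 30.5820 * 3.1470 * 20.9260 = 2013.9508 W

2013.9508 W


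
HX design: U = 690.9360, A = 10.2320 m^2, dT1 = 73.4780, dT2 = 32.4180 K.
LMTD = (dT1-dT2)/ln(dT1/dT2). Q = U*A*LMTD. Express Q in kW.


LMTD = 50.1789 K
Q = 690.9360 * 10.2320 * 50.1789 = 354747.6212 W = 354.7476 kW

354.7476 kW


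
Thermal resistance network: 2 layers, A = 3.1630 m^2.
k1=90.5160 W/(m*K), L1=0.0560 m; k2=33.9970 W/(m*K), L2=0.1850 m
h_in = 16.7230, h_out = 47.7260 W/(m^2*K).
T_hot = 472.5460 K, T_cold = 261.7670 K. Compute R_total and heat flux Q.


R_conv_in = 1/(16.7230*3.1630) = 0.0189
R_1 = 0.0560/(90.5160*3.1630) = 0.0002
R_2 = 0.1850/(33.9970*3.1630) = 0.0017
R_conv_out = 1/(47.7260*3.1630) = 0.0066
R_total = 0.0274 K/W
Q = 210.7790 / 0.0274 = 7679.8193 W

R_total = 0.0274 K/W, Q = 7679.8193 W


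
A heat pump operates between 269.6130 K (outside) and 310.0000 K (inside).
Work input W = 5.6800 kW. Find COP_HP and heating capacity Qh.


COP = 310.0000 / 40.3870 = 7.6757
Qh = 7.6757 * 5.6800 = 43.5982 kW

COP = 7.6757, Qh = 43.5982 kW


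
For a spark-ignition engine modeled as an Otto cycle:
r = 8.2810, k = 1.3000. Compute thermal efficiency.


r^(k-1) = 1.8855
eta = 1 - 1/1.8855 = 0.4696 = 46.9635%

46.9635%


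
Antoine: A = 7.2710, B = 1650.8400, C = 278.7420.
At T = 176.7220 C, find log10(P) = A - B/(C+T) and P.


C+T = 455.4640
B/(C+T) = 3.6245
log10(P) = 7.2710 - 3.6245 = 3.6465
P = 10^3.6465 = 4430.7417 mmHg

4430.7417 mmHg


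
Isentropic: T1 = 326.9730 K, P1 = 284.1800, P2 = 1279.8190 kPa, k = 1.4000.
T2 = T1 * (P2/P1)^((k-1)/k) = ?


(k-1)/k = 0.2857
(P2/P1)^exp = 1.5372
T2 = 326.9730 * 1.5372 = 502.6225 K

502.6225 K


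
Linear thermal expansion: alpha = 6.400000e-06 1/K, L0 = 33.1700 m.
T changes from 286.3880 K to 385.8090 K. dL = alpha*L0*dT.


dT = 99.4210 K
dL = 6.400000e-06 * 33.1700 * 99.4210 = 0.021106 m
L_final = 33.191106 m

dL = 0.021106 m


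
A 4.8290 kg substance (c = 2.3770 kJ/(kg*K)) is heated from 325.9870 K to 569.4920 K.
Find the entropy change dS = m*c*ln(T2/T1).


T2/T1 = 1.7470
ln(T2/T1) = 0.5579
dS = 4.8290 * 2.3770 * 0.5579 = 6.4037 kJ/K

6.4037 kJ/K


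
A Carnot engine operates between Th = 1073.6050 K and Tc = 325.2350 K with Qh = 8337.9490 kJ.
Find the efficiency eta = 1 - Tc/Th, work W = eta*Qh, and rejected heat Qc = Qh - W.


eta = 1 - 325.2350/1073.6050 = 0.6971
W = 0.6971 * 8337.9490 = 5812.0732 kJ
Qc = 8337.9490 - 5812.0732 = 2525.8758 kJ

eta = 69.7063%, W = 5812.0732 kJ, Qc = 2525.8758 kJ


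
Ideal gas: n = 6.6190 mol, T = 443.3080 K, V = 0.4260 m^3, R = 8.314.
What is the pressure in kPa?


P = nRT/V = 6.6190 * 8.314 * 443.3080 / 0.4260
= 24395.4015 / 0.4260 = 57266.2007 Pa = 57.2662 kPa

57.2662 kPa


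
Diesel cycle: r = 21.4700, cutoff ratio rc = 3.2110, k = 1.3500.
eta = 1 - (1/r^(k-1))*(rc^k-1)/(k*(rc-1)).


r^(k-1) = 2.9251
rc^k = 4.8302
eta = 0.5613 = 56.1311%

56.1311%


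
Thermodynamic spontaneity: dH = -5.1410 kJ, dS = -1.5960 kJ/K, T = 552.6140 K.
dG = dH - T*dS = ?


T*dS = 552.6140 * -1.5960 = -881.9719 kJ
dG = -5.1410 + 881.9719 = 876.8309 kJ (non-spontaneous)

dG = 876.8309 kJ, non-spontaneous


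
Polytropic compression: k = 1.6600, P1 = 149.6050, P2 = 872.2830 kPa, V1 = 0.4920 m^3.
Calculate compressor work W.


(k-1)/k = 0.3976
(P2/P1)^exp = 2.0158
W = 2.5152 * 149.6050 * 0.4920 * (2.0158 - 1) = 188.0476 kJ

188.0476 kJ


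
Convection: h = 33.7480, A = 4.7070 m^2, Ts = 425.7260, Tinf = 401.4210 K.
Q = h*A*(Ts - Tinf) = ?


dT = 24.3050 K
Q = 33.7480 * 4.7070 * 24.3050 = 3860.8939 W

3860.8939 W


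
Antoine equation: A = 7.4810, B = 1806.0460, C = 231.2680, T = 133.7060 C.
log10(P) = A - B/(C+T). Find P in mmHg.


C+T = 364.9740
B/(C+T) = 4.9484
log10(P) = 7.4810 - 4.9484 = 2.5326
P = 10^2.5326 = 340.8602 mmHg

340.8602 mmHg


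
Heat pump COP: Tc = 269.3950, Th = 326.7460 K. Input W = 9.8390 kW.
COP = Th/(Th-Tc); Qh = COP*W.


COP = 326.7460 / 57.3510 = 5.6973
Qh = 5.6973 * 9.8390 = 56.0558 kW

COP = 5.6973, Qh = 56.0558 kW


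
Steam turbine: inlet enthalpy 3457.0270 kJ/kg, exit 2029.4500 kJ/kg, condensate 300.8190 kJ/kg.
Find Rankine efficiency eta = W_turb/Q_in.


W = 1427.5770 kJ/kg
Q_in = 3156.2080 kJ/kg
eta = 0.4523 = 45.2308%

eta = 45.2308%


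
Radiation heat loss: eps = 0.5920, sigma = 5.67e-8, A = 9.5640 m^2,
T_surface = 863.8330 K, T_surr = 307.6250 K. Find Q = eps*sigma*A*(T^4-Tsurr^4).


T^4 = 5.5683e+11
Tsurr^4 = 8.9554e+09
Q = 0.5920 * 5.67e-8 * 9.5640 * 5.4787e+11 = 175882.2271 W

175882.2271 W


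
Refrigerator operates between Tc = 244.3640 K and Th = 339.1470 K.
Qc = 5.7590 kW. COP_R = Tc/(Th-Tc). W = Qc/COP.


COP = 244.3640 / 94.7830 = 2.5781
W = 5.7590 / 2.5781 = 2.2338 kW

COP = 2.5781, W = 2.2338 kW


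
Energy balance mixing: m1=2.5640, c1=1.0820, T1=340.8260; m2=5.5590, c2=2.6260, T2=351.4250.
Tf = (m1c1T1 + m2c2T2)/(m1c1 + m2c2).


num = 6075.6148
den = 17.3722
Tf = 349.7324 K

349.7324 K


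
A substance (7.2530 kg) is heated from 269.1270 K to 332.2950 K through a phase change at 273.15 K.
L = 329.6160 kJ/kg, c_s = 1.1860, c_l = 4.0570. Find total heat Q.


Q1 (sensible, solid) = 7.2530 * 1.1860 * 4.0230 = 34.6061 kJ
Q2 (latent) = 7.2530 * 329.6160 = 2390.7048 kJ
Q3 (sensible, liquid) = 7.2530 * 4.0570 * 59.1450 = 1740.3665 kJ
Q_total = 4165.6775 kJ

4165.6775 kJ


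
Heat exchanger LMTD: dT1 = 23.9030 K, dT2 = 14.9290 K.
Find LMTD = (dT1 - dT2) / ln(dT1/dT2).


dT1/dT2 = 1.6011
ln(dT1/dT2) = 0.4707
LMTD = 8.9740 / 0.4707 = 19.0653 K

19.0653 K


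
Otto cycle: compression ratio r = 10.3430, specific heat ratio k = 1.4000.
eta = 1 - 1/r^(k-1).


r^(k-1) = 2.5460
eta = 1 - 1/2.5460 = 0.6072 = 60.7227%

60.7227%


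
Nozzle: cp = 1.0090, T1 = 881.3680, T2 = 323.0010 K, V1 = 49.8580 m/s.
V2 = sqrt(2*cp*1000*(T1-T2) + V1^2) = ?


dT = 558.3670 K
2*cp*1000*dT = 1126784.6060
V1^2 = 2485.8202
V2 = sqrt(1129270.4262) = 1062.6714 m/s

1062.6714 m/s


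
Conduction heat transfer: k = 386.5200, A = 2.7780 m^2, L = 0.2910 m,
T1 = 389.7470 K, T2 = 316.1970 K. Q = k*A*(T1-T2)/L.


dT = 73.5500 K
Q = 386.5200 * 2.7780 * 73.5500 / 0.2910 = 271390.0371 W

271390.0371 W


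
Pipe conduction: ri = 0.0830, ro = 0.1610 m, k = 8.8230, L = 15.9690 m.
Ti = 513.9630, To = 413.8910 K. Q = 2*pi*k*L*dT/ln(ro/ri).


dT = 100.0720 K
ln(ro/ri) = 0.6626
Q = 2*pi*8.8230*15.9690*100.0720 / 0.6626 = 133708.4247 W

133708.4247 W


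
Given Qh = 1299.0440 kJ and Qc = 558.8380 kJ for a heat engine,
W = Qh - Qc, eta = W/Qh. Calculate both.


W = 1299.0440 - 558.8380 = 740.2060 kJ
eta = 740.2060 / 1299.0440 = 0.5698 = 56.9808%

W = 740.2060 kJ, eta = 56.9808%


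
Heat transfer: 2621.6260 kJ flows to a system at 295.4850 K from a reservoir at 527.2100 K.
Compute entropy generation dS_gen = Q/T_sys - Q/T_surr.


dS_sys = 2621.6260/295.4850 = 8.8723 kJ/K
dS_surr = -2621.6260/527.2100 = -4.9726 kJ/K
dS_gen = 8.8723 - 4.9726 = 3.8996 kJ/K (irreversible)

dS_gen = 3.8996 kJ/K, irreversible


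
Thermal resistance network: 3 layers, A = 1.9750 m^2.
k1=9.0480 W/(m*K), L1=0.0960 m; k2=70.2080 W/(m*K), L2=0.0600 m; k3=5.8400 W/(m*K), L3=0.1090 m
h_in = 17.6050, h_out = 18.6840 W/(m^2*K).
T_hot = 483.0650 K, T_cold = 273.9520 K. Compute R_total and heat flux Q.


R_conv_in = 1/(17.6050*1.9750) = 0.0288
R_1 = 0.0960/(9.0480*1.9750) = 0.0054
R_2 = 0.0600/(70.2080*1.9750) = 0.0004
R_3 = 0.1090/(5.8400*1.9750) = 0.0095
R_conv_out = 1/(18.6840*1.9750) = 0.0271
R_total = 0.0711 K/W
Q = 209.1130 / 0.0711 = 2940.4758 W

R_total = 0.0711 K/W, Q = 2940.4758 W


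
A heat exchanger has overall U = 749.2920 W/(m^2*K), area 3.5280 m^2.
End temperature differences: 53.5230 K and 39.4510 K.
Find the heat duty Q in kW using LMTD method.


LMTD = 46.1298 K
Q = 749.2920 * 3.5280 * 46.1298 = 121944.3038 W = 121.9443 kW

121.9443 kW


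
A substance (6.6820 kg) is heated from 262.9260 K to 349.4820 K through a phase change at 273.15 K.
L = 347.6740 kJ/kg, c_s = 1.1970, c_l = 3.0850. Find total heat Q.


Q1 (sensible, solid) = 6.6820 * 1.1970 * 10.2240 = 81.7752 kJ
Q2 (latent) = 6.6820 * 347.6740 = 2323.1577 kJ
Q3 (sensible, liquid) = 6.6820 * 3.0850 * 76.3320 = 1573.5056 kJ
Q_total = 3978.4384 kJ

3978.4384 kJ


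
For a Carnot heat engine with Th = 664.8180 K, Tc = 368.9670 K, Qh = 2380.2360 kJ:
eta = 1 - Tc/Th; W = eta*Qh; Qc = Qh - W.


eta = 1 - 368.9670/664.8180 = 0.4450
W = 0.4450 * 2380.2360 = 1059.2300 kJ
Qc = 2380.2360 - 1059.2300 = 1321.0060 kJ

eta = 44.5011%, W = 1059.2300 kJ, Qc = 1321.0060 kJ


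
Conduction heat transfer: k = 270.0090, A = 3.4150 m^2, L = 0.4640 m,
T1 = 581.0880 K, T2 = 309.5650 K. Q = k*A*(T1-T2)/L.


dT = 271.5230 K
Q = 270.0090 * 3.4150 * 271.5230 / 0.4640 = 539582.1711 W

539582.1711 W


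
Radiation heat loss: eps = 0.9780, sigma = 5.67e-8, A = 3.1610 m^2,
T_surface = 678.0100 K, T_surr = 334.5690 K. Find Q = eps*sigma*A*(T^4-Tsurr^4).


T^4 = 2.1132e+11
Tsurr^4 = 1.2530e+10
Q = 0.9780 * 5.67e-8 * 3.1610 * 1.9879e+11 = 34845.4036 W

34845.4036 W


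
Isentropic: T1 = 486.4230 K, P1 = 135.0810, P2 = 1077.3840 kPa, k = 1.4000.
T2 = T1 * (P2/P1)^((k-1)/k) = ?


(k-1)/k = 0.2857
(P2/P1)^exp = 1.8099
T2 = 486.4230 * 1.8099 = 880.3684 K

880.3684 K


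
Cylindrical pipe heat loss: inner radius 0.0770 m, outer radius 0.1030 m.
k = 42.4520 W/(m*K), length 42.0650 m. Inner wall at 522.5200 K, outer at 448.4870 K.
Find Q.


dT = 74.0330 K
ln(ro/ri) = 0.2909
Q = 2*pi*42.4520*42.0650*74.0330 / 0.2909 = 2855258.0374 W

2855258.0374 W


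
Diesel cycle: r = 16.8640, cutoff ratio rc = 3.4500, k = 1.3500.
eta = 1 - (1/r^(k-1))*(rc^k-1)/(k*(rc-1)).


r^(k-1) = 2.6880
rc^k = 5.3218
eta = 0.5139 = 51.3900%

51.3900%


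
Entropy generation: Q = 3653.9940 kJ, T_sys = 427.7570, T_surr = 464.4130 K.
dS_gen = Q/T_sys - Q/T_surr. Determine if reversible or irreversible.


dS_sys = 3653.9940/427.7570 = 8.5422 kJ/K
dS_surr = -3653.9940/464.4130 = -7.8680 kJ/K
dS_gen = 8.5422 - 7.8680 = 0.6742 kJ/K (irreversible)

dS_gen = 0.6742 kJ/K, irreversible


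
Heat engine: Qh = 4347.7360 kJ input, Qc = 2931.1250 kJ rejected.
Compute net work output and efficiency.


W = 4347.7360 - 2931.1250 = 1416.6110 kJ
eta = 1416.6110 / 4347.7360 = 0.3258 = 32.5827%

W = 1416.6110 kJ, eta = 32.5827%


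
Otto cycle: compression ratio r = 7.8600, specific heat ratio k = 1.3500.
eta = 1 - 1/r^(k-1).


r^(k-1) = 2.0578
eta = 1 - 1/2.0578 = 0.5140 = 51.4038%

51.4038%


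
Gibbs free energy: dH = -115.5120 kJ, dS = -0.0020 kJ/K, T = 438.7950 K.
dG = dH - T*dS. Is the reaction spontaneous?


T*dS = 438.7950 * -0.0020 = -0.8776 kJ
dG = -115.5120 + 0.8776 = -114.6344 kJ (spontaneous)

dG = -114.6344 kJ, spontaneous


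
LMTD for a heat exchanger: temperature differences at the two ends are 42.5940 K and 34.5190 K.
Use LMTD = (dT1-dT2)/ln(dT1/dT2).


dT1/dT2 = 1.2339
ln(dT1/dT2) = 0.2102
LMTD = 8.0750 / 0.2102 = 38.4152 K

38.4152 K


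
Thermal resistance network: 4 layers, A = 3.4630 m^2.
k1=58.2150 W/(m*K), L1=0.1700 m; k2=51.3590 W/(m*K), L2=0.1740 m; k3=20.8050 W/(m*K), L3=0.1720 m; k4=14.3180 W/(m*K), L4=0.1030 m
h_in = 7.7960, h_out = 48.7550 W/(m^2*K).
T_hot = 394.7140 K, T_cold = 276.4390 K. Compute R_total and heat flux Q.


R_conv_in = 1/(7.7960*3.4630) = 0.0370
R_1 = 0.1700/(58.2150*3.4630) = 0.0008
R_2 = 0.1740/(51.3590*3.4630) = 0.0010
R_3 = 0.1720/(20.8050*3.4630) = 0.0024
R_4 = 0.1030/(14.3180*3.4630) = 0.0021
R_conv_out = 1/(48.7550*3.4630) = 0.0059
R_total = 0.0492 K/W
Q = 118.2750 / 0.0492 = 2401.5512 W

R_total = 0.0492 K/W, Q = 2401.5512 W


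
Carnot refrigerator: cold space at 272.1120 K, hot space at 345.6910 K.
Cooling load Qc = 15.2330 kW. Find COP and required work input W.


COP = 272.1120 / 73.5790 = 3.6982
W = 15.2330 / 3.6982 = 4.1190 kW

COP = 3.6982, W = 4.1190 kW


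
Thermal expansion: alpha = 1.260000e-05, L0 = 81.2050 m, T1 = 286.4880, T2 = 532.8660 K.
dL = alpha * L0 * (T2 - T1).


dT = 246.3780 K
dL = 1.260000e-05 * 81.2050 * 246.3780 = 0.252090 m
L_final = 81.457090 m

dL = 0.252090 m


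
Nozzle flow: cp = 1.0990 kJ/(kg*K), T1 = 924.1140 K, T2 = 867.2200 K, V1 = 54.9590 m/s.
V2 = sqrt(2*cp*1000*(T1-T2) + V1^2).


dT = 56.8940 K
2*cp*1000*dT = 125053.0120
V1^2 = 3020.4917
V2 = sqrt(128073.5037) = 357.8736 m/s

357.8736 m/s


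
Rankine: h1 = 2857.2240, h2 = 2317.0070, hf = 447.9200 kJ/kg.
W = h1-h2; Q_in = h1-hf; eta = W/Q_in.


W = 540.2170 kJ/kg
Q_in = 2409.3040 kJ/kg
eta = 0.2242 = 22.4221%

eta = 22.4221%


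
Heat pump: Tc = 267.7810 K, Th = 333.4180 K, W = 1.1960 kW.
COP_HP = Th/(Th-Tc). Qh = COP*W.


COP = 333.4180 / 65.6370 = 5.0797
Qh = 5.0797 * 1.1960 = 6.0754 kW

COP = 5.0797, Qh = 6.0754 kW


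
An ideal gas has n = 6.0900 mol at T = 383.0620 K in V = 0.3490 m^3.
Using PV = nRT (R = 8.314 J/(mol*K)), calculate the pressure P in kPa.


P = nRT/V = 6.0900 * 8.314 * 383.0620 / 0.3490
= 19395.2948 / 0.3490 = 55573.9105 Pa = 55.5739 kPa

55.5739 kPa


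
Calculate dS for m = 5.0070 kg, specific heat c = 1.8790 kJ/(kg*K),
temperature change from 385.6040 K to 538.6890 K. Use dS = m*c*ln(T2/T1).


T2/T1 = 1.3970
ln(T2/T1) = 0.3343
dS = 5.0070 * 1.8790 * 0.3343 = 3.1454 kJ/K

3.1454 kJ/K


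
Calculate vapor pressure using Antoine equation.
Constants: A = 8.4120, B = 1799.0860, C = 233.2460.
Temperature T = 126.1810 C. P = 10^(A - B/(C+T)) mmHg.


C+T = 359.4270
B/(C+T) = 5.0054
log10(P) = 8.4120 - 5.0054 = 3.4066
P = 10^3.4066 = 2550.1863 mmHg

2550.1863 mmHg


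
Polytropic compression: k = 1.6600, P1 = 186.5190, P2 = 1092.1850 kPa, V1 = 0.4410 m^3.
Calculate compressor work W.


(k-1)/k = 0.3976
(P2/P1)^exp = 2.0192
W = 2.5152 * 186.5190 * 0.4410 * (2.0192 - 1) = 210.8560 kJ

210.8560 kJ


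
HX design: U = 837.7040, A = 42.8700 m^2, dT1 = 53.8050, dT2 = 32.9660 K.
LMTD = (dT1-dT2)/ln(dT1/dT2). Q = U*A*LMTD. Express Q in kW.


LMTD = 42.5381 K
Q = 837.7040 * 42.8700 * 42.5381 = 1527645.7755 W = 1527.6458 kW

1527.6458 kW


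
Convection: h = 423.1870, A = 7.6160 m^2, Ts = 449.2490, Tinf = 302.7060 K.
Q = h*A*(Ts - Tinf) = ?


dT = 146.5430 K
Q = 423.1870 * 7.6160 * 146.5430 = 472306.9448 W

472306.9448 W


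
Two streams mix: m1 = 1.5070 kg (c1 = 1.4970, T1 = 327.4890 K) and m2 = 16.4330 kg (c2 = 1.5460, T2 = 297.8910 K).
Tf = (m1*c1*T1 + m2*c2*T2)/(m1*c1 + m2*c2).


num = 8306.8537
den = 27.6614
Tf = 300.3049 K

300.3049 K


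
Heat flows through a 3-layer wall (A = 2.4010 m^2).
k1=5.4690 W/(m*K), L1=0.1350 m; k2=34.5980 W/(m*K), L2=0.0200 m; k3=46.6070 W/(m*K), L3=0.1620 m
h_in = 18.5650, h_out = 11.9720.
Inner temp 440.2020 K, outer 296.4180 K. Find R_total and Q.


R_conv_in = 1/(18.5650*2.4010) = 0.0224
R_1 = 0.1350/(5.4690*2.4010) = 0.0103
R_2 = 0.0200/(34.5980*2.4010) = 0.0002
R_3 = 0.1620/(46.6070*2.4010) = 0.0014
R_conv_out = 1/(11.9720*2.4010) = 0.0348
R_total = 0.0692 K/W
Q = 143.7840 / 0.0692 = 2078.0241 W

R_total = 0.0692 K/W, Q = 2078.0241 W


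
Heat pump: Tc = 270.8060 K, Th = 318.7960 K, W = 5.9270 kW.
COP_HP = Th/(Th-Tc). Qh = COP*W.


COP = 318.7960 / 47.9900 = 6.6430
Qh = 6.6430 * 5.9270 = 39.3729 kW

COP = 6.6430, Qh = 39.3729 kW


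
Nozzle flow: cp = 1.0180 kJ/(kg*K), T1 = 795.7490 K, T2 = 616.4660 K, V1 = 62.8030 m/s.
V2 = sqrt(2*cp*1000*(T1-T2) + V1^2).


dT = 179.2830 K
2*cp*1000*dT = 365020.1880
V1^2 = 3944.2168
V2 = sqrt(368964.4048) = 607.4244 m/s

607.4244 m/s


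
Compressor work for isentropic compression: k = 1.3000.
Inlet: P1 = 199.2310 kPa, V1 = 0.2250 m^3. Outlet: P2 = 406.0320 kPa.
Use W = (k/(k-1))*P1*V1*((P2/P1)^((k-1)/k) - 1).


(k-1)/k = 0.2308
(P2/P1)^exp = 1.1786
W = 4.3333 * 199.2310 * 0.2250 * (1.1786 - 1) = 34.6869 kJ

34.6869 kJ


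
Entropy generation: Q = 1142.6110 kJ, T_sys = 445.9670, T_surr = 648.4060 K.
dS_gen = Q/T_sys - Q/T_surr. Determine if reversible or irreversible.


dS_sys = 1142.6110/445.9670 = 2.5621 kJ/K
dS_surr = -1142.6110/648.4060 = -1.7622 kJ/K
dS_gen = 2.5621 - 1.7622 = 0.7999 kJ/K (irreversible)

dS_gen = 0.7999 kJ/K, irreversible


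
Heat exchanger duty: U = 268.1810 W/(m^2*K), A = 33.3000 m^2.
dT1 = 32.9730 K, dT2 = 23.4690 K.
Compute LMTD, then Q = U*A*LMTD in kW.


LMTD = 27.9522 K
Q = 268.1810 * 33.3000 * 27.9522 = 249625.3631 W = 249.6254 kW

249.6254 kW


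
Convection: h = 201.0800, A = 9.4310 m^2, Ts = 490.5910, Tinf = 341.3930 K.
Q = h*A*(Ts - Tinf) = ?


dT = 149.1980 K
Q = 201.0800 * 9.4310 * 149.1980 = 282936.9208 W

282936.9208 W


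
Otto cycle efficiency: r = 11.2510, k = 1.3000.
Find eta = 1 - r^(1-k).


r^(k-1) = 2.0671
eta = 1 - 1/2.0671 = 0.5162 = 51.6226%

51.6226%


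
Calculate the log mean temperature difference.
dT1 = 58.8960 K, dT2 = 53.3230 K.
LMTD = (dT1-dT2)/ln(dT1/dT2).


dT1/dT2 = 1.1045
ln(dT1/dT2) = 0.0994
LMTD = 5.5730 / 0.0994 = 56.0633 K

56.0633 K


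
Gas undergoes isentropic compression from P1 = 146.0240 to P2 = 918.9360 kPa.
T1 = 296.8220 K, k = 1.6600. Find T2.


(k-1)/k = 0.3976
(P2/P1)^exp = 2.0779
T2 = 296.8220 * 2.0779 = 616.7590 K

616.7590 K


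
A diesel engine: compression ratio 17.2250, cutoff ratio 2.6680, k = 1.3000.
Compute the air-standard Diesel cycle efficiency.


r^(k-1) = 2.3488
rc^k = 3.5813
eta = 0.4932 = 49.3181%

49.3181%


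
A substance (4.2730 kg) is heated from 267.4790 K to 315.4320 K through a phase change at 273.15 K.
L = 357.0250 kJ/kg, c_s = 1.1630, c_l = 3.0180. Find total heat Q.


Q1 (sensible, solid) = 4.2730 * 1.1630 * 5.6710 = 28.1820 kJ
Q2 (latent) = 4.2730 * 357.0250 = 1525.5678 kJ
Q3 (sensible, liquid) = 4.2730 * 3.0180 * 42.2820 = 545.2650 kJ
Q_total = 2099.0149 kJ

2099.0149 kJ


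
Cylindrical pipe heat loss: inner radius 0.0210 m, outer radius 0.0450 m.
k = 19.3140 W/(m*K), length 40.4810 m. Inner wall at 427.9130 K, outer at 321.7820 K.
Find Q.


dT = 106.1310 K
ln(ro/ri) = 0.7621
Q = 2*pi*19.3140*40.4810*106.1310 / 0.7621 = 684086.1515 W

684086.1515 W


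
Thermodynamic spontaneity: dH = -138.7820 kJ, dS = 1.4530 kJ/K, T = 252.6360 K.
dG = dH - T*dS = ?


T*dS = 252.6360 * 1.4530 = 367.0801 kJ
dG = -138.7820 - 367.0801 = -505.8621 kJ (spontaneous)

dG = -505.8621 kJ, spontaneous


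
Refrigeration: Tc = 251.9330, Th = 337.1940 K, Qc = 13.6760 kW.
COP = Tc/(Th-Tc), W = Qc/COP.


COP = 251.9330 / 85.2610 = 2.9548
W = 13.6760 / 2.9548 = 4.6283 kW

COP = 2.9548, W = 4.6283 kW


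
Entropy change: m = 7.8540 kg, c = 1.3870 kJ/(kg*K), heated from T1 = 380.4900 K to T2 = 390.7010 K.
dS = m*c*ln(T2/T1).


T2/T1 = 1.0268
ln(T2/T1) = 0.0265
dS = 7.8540 * 1.3870 * 0.0265 = 0.2885 kJ/K

0.2885 kJ/K


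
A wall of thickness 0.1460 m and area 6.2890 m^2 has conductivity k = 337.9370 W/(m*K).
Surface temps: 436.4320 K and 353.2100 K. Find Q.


dT = 83.2220 K
Q = 337.9370 * 6.2890 * 83.2220 / 0.1460 = 1211442.0155 W

1211442.0155 W


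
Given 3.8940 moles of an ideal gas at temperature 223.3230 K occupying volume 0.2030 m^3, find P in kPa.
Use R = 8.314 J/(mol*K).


P = nRT/V = 3.8940 * 8.314 * 223.3230 / 0.2030
= 7230.0187 / 0.2030 = 35615.8557 Pa = 35.6159 kPa

35.6159 kPa


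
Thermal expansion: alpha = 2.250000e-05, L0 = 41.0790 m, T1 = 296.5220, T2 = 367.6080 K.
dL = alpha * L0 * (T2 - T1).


dT = 71.0860 K
dL = 2.250000e-05 * 41.0790 * 71.0860 = 0.065703 m
L_final = 41.144703 m

dL = 0.065703 m


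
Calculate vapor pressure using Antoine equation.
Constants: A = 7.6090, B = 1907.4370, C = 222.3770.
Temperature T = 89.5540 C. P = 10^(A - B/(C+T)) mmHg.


C+T = 311.9310
B/(C+T) = 6.1149
log10(P) = 7.6090 - 6.1149 = 1.4941
P = 10^1.4941 = 31.1937 mmHg

31.1937 mmHg


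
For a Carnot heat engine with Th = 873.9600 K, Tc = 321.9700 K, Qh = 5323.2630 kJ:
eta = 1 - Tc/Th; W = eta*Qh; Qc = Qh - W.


eta = 1 - 321.9700/873.9600 = 0.6316
W = 0.6316 * 5323.2630 = 3362.1538 kJ
Qc = 5323.2630 - 3362.1538 = 1961.1092 kJ

eta = 63.1596%, W = 3362.1538 kJ, Qc = 1961.1092 kJ


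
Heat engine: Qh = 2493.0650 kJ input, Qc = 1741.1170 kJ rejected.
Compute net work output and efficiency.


W = 2493.0650 - 1741.1170 = 751.9480 kJ
eta = 751.9480 / 2493.0650 = 0.3016 = 30.1616%

W = 751.9480 kJ, eta = 30.1616%


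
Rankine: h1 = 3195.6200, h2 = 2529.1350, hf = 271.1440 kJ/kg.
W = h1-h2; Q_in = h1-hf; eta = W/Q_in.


W = 666.4850 kJ/kg
Q_in = 2924.4760 kJ/kg
eta = 0.2279 = 22.7899%

eta = 22.7899%


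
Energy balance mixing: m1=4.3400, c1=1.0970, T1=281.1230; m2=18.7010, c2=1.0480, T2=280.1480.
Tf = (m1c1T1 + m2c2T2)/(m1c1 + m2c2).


num = 6828.9430
den = 24.3596
Tf = 280.3386 K

280.3386 K


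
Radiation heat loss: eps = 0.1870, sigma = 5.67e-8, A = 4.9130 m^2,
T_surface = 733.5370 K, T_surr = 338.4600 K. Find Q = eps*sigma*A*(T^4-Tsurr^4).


T^4 = 2.8953e+11
Tsurr^4 = 1.3123e+10
Q = 0.1870 * 5.67e-8 * 4.9130 * 2.7640e+11 = 14398.4225 W

14398.4225 W


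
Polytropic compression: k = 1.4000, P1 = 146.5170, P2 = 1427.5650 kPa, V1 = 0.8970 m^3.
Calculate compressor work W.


(k-1)/k = 0.2857
(P2/P1)^exp = 1.9164
W = 3.5000 * 146.5170 * 0.8970 * (1.9164 - 1) = 421.5386 kJ

421.5386 kJ


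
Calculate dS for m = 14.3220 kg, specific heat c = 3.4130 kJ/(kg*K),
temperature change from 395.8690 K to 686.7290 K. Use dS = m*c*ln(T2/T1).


T2/T1 = 1.7347
ln(T2/T1) = 0.5509
dS = 14.3220 * 3.4130 * 0.5509 = 26.9264 kJ/K

26.9264 kJ/K


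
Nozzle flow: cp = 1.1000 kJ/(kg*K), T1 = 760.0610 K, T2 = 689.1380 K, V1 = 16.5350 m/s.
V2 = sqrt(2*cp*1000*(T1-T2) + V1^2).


dT = 70.9230 K
2*cp*1000*dT = 156030.6000
V1^2 = 273.4062
V2 = sqrt(156304.0062) = 395.3530 m/s

395.3530 m/s


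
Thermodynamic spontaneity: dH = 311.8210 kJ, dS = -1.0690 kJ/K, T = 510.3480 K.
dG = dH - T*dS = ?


T*dS = 510.3480 * -1.0690 = -545.5620 kJ
dG = 311.8210 + 545.5620 = 857.3830 kJ (non-spontaneous)

dG = 857.3830 kJ, non-spontaneous


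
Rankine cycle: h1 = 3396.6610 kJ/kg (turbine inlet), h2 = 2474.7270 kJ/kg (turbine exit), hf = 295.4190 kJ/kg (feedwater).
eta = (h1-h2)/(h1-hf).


W = 921.9340 kJ/kg
Q_in = 3101.2420 kJ/kg
eta = 0.2973 = 29.7279%

eta = 29.7279%


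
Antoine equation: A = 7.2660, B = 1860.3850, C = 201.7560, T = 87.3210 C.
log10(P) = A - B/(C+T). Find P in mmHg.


C+T = 289.0770
B/(C+T) = 6.4356
log10(P) = 7.2660 - 6.4356 = 0.8304
P = 10^0.8304 = 6.7670 mmHg

6.7670 mmHg


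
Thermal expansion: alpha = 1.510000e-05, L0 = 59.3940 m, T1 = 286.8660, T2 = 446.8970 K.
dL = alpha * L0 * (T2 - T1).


dT = 160.0310 K
dL = 1.510000e-05 * 59.3940 * 160.0310 = 0.143524 m
L_final = 59.537524 m

dL = 0.143524 m
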